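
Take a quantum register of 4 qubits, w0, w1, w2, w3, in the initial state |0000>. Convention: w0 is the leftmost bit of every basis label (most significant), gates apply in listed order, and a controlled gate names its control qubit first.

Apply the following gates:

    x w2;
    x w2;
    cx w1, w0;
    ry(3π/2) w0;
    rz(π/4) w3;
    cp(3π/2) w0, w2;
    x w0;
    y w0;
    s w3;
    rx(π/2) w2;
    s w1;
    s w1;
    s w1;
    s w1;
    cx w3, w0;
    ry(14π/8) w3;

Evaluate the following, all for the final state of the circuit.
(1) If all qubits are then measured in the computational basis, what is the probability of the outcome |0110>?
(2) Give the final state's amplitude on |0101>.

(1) The probability of measuring |0110> is 0. Key observation: gates 11-14 undo each other exactly, leaving only the rest of the circuit to track.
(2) |0101> carries amplitude 0 in the final state.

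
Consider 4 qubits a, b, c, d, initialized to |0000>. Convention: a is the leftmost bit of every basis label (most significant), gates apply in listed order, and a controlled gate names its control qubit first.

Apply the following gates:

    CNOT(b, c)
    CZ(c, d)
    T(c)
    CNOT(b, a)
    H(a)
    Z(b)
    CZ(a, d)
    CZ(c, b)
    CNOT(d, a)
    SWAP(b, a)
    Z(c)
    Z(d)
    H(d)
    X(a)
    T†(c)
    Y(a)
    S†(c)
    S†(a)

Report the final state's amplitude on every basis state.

The resulting statevector has amplitude -I/2 on |0000>, -I/2 on |0001>, -I/2 on |0100>, -I/2 on |0101>, and 0 on every other basis state.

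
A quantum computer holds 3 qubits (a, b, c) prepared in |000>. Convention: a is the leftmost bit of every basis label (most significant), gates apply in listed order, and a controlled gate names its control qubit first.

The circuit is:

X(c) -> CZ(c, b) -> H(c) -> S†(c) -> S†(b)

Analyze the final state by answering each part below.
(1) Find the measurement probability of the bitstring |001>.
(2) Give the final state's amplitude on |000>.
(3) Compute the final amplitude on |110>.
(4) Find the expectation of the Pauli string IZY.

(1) Outcome |001> occurs with probability 1/2.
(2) |000> carries amplitude sqrt(2)/2 in the final state.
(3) The final state's coefficient on |110> equals 0.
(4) The observable IZY averages to 1.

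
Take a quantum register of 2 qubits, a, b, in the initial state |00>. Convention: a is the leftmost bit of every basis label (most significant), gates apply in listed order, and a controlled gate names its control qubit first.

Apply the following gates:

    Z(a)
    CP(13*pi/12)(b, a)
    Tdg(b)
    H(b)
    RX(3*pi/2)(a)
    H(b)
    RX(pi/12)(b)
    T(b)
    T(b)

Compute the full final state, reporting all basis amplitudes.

After the circuit, the state carries amplitude -sqrt(6*sqrt(2) + 12)/8 - sqrt(4 - 2*sqrt(2))/8 on |00>, -sqrt(2*sqrt(2) + 4)/8 + sqrt(12 - 6*sqrt(2))/8 on |01>, -I*sqrt(6*sqrt(2) + 12)/8 - I*sqrt(4 - 2*sqrt(2))/8 on |10>, -I*sqrt(2*sqrt(2) + 4)/8 + I*sqrt(12 - 6*sqrt(2))/8 on |11>.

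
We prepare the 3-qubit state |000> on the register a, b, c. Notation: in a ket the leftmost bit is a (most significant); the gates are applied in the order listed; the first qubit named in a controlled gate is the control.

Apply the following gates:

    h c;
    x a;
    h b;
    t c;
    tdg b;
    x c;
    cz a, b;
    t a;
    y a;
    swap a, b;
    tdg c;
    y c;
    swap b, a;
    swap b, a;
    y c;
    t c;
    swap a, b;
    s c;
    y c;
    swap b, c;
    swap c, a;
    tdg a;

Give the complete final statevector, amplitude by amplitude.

After the circuit, the state carries amplitude -exp(3*I*pi/4)/2 on |000>, 0 on |001>, I/2 on |010>, 0 on |011>, exp(I*pi/4)/2 on |100>, 0 on |101>, -1/2 on |110>, 0 on |111>. Key observation: steps 10-17 multiply out to the identity, so the circuit reduces to the remaining gates.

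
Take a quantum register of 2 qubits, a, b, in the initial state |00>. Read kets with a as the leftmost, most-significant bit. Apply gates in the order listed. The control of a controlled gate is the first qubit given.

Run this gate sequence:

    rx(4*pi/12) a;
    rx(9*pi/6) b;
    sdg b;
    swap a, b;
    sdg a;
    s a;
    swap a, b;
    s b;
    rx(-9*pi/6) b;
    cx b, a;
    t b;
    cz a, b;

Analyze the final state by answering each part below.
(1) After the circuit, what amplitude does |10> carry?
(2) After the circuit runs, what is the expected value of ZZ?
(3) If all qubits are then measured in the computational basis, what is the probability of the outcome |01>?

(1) The amplitude on |10> is -I/2. Key observation: the block from step 2 through step 9 cancels to the identity and can be dropped.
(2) The observable ZZ averages to 1/2.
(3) Outcome |01> occurs with probability 0.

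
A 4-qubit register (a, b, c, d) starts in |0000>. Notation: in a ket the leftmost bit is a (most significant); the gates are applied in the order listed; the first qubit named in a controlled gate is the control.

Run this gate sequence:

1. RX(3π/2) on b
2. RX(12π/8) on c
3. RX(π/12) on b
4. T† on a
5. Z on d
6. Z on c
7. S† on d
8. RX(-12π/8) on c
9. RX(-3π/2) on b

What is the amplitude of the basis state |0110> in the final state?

The final state's coefficient on |0110> equals -sqrt(sqrt(2) + 2)/4 + sqrt(6 - 3*sqrt(2))/4.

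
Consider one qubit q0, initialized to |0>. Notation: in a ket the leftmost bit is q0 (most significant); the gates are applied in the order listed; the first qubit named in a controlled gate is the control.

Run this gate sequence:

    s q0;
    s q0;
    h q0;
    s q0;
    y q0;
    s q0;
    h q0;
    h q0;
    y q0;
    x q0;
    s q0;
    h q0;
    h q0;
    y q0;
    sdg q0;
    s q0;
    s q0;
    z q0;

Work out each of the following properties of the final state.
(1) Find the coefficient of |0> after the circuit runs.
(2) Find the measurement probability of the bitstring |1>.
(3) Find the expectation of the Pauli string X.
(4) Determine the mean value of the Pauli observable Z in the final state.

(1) The amplitude on |0> is sqrt(2)*I/2.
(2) The probability of measuring |1> is 1/2.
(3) In the final state, X has expectation 1.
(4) The expectation value of Z is 0.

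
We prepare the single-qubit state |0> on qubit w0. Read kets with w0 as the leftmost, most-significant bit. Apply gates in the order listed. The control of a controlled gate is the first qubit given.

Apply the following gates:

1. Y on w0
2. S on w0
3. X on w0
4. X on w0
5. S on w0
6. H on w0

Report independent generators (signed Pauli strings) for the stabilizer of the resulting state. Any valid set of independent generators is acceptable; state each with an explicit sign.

The stabilizer group can be generated by -X, among other valid generating sets. Key observation: gates 3-4 undo each other exactly, leaving only the rest of the circuit to track.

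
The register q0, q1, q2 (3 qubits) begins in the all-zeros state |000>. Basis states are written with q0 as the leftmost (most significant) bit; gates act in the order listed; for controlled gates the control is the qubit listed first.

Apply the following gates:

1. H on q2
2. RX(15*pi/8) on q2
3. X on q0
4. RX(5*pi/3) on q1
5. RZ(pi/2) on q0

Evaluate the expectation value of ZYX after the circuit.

The expectation value of ZYX is -sqrt(3)/2.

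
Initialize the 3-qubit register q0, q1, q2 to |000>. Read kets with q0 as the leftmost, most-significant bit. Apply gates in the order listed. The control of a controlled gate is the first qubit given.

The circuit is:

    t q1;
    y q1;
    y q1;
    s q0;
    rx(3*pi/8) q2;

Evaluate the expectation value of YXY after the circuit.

The expectation value of YXY is 0.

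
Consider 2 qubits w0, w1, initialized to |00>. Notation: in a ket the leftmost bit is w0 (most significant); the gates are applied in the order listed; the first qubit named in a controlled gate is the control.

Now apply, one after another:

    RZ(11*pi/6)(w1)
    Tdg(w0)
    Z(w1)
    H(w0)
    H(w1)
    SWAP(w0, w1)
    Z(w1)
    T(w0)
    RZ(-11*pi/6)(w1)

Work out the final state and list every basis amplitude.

The final amplitudes are 1/2 on |00>, -exp(I*pi/6)/2 on |01>, exp(I*pi/4)/2 on |10>, -exp(5*I*pi/12)/2 on |11>.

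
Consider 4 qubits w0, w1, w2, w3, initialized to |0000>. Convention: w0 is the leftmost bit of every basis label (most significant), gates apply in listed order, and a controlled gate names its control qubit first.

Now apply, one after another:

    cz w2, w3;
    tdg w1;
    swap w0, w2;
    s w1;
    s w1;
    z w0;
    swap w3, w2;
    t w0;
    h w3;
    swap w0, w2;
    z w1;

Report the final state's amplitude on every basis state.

The final amplitudes are sqrt(2)/2 on |0000>, sqrt(2)/2 on |0001>, and 0 on every other basis state.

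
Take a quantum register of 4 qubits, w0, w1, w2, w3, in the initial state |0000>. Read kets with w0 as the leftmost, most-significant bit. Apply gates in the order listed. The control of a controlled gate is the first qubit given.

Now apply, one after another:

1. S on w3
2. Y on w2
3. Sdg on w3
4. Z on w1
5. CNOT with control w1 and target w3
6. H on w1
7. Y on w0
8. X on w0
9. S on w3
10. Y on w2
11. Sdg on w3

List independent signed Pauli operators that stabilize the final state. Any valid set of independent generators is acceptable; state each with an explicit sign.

One valid set of independent stabilizer generators is +IXII, +ZIII, +IIZI, +IIIZ (any independent generating set of the same group is equally correct).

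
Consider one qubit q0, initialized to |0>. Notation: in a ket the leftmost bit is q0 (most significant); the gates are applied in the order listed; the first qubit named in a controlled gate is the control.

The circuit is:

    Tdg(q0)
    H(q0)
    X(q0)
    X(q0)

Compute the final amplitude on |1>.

The final state's coefficient on |1> equals sqrt(2)/2.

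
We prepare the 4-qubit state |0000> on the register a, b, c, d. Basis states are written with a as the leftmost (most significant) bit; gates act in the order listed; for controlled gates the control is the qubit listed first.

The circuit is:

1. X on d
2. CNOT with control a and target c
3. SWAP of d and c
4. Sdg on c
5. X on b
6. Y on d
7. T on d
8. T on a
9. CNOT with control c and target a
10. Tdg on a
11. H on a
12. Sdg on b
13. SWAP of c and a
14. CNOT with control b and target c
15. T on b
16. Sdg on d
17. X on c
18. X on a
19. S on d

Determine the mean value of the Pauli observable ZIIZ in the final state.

The expectation value of ZIIZ is -1.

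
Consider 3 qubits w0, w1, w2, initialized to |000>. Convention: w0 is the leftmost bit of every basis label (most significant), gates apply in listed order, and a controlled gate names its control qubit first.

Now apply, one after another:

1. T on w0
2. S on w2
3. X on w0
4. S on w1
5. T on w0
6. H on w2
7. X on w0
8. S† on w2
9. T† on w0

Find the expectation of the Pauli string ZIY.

In the final state, ZIY has expectation -1.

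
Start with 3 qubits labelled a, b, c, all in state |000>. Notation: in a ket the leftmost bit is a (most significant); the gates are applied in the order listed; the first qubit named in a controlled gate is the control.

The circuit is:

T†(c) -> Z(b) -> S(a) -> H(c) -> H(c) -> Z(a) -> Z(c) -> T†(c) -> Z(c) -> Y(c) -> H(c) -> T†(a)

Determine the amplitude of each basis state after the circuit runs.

The resulting statevector has amplitude sqrt(2)*I/2 on |000>, -sqrt(2)*I/2 on |001>, and 0 on every other basis state. Key observation: the block from step 4 through step 5 cancels to the identity and can be dropped.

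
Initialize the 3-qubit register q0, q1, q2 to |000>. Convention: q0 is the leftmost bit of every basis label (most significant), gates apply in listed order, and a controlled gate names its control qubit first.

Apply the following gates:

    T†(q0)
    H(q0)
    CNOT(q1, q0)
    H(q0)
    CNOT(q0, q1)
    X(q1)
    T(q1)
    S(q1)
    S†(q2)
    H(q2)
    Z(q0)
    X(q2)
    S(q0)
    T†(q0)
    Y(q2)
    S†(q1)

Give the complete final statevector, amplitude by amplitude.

The resulting statevector has amplitude -sqrt(2)*exp(3*I*pi/4)/2 on |010>, sqrt(2)*exp(3*I*pi/4)/2 on |011>, and 0 on every other basis state.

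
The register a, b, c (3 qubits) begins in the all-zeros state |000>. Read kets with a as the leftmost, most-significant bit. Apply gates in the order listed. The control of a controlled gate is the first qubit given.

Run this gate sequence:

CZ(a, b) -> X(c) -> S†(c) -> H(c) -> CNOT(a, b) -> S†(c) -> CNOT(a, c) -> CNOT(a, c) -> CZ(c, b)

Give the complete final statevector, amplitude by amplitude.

After the circuit, the state carries amplitude -sqrt(2)*I/2 on |000>, sqrt(2)/2 on |001>, and 0 on every other basis state. Key observation: gates 7-8 undo each other exactly, leaving only the rest of the circuit to track.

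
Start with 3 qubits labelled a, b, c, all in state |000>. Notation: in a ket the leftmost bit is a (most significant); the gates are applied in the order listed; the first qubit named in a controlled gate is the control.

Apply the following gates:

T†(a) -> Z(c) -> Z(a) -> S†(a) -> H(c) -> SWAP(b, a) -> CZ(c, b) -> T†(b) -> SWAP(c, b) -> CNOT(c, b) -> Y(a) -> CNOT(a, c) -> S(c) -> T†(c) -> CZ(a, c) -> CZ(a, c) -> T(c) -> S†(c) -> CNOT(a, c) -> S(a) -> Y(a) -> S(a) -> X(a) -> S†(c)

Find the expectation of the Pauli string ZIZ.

In the final state, ZIZ has expectation -1.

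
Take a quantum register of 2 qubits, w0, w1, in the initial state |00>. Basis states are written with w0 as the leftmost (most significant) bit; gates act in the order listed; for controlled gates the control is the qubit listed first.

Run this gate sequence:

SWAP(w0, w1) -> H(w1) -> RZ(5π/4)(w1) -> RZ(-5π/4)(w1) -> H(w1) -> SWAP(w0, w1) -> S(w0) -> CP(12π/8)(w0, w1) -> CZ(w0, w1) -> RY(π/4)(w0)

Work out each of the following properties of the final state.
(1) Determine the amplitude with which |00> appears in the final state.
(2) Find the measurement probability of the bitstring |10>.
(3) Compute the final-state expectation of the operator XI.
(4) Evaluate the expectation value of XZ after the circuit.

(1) The amplitude on |00> is sqrt(sqrt(2) + 2)/2. Key observation: the block from step 1 through step 6 cancels to the identity and can be dropped.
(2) Outcome |10> occurs with probability 1/2 - sqrt(2)/4.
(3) In the final state, XI has expectation sqrt(2)/2.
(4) In the final state, XZ has expectation sqrt(2)/2.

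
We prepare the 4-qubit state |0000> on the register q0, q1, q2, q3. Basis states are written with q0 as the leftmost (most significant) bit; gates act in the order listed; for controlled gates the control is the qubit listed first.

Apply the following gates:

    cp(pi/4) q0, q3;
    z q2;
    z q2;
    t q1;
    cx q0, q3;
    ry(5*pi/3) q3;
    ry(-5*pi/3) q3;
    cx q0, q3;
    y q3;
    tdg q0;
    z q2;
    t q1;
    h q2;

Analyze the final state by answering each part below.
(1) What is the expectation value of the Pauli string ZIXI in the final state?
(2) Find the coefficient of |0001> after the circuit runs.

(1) The expectation value of ZIXI is 1.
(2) The amplitude on |0001> is sqrt(2)*I/2.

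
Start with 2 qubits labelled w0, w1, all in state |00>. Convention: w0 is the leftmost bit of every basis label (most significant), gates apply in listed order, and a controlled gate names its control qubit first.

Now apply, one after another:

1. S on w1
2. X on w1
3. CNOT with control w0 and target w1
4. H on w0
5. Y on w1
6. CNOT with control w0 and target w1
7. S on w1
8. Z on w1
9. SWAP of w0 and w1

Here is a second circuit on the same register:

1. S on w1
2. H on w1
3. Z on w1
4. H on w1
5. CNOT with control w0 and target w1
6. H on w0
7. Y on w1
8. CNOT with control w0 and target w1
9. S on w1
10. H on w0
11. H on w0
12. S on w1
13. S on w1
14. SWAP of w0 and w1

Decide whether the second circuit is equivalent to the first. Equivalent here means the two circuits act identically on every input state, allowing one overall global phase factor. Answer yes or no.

Yes — the two circuits implement the same unitary up to a global phase.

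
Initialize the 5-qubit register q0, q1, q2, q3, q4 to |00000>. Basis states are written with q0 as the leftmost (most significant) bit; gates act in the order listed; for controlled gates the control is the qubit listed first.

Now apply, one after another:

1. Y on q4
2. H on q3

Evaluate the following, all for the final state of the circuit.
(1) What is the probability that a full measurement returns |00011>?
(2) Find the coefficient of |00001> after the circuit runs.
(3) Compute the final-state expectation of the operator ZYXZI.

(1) Outcome |00011> occurs with probability 1/2.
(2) The final state's coefficient on |00001> equals sqrt(2)*I/2.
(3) In the final state, ZYXZI has expectation 0.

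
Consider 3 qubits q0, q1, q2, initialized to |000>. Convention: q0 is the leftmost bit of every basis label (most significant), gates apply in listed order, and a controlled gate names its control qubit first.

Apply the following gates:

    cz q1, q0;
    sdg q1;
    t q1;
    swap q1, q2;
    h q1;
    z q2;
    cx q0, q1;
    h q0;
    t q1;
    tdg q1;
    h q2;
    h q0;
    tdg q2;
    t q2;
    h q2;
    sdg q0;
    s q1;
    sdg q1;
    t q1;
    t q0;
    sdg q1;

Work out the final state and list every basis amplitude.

After the circuit, the state carries amplitude sqrt(2)/2 on |000>, -sqrt(2)*exp(3*I*pi/4)/2 on |010>, and 0 on every other basis state. Key observation: gates 17-18 undo each other exactly, leaving only the rest of the circuit to track.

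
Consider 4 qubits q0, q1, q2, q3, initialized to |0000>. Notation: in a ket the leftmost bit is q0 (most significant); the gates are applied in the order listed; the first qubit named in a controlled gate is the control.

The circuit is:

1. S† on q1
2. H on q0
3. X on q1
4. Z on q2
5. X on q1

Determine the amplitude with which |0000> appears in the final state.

|0000> carries amplitude sqrt(2)/2 in the final state.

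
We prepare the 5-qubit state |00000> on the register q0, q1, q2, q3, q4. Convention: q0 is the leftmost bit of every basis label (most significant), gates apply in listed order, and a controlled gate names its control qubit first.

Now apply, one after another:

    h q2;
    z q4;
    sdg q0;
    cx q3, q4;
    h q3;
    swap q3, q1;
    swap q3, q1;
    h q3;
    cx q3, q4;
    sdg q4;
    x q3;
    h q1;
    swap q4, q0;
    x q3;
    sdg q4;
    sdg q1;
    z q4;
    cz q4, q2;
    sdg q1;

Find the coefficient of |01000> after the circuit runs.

|01000> carries amplitude -1/2 in the final state. Key observation: gates 4-9 undo each other exactly, leaving only the rest of the circuit to track.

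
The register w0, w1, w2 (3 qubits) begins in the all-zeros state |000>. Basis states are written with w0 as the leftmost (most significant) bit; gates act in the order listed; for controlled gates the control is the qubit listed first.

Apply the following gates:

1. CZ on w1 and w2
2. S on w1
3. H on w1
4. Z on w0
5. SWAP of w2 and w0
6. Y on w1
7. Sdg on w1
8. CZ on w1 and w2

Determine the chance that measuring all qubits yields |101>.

A full measurement returns |101> with probability 0.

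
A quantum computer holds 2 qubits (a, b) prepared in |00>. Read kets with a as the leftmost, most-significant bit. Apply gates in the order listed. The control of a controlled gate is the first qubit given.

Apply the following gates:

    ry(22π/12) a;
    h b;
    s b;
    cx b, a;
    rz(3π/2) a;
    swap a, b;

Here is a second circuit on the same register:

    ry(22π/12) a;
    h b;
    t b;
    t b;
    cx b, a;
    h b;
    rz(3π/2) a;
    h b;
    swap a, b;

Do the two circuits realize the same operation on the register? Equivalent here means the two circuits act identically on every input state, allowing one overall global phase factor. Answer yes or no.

Yes: on every input state the two circuits agree up to one overall phase factor.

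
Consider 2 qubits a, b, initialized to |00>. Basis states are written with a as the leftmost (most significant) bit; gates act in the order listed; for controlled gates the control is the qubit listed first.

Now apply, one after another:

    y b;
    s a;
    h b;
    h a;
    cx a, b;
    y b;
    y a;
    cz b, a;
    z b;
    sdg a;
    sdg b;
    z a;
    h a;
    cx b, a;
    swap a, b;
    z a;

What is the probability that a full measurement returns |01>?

A full measurement returns |01> with probability 1/4.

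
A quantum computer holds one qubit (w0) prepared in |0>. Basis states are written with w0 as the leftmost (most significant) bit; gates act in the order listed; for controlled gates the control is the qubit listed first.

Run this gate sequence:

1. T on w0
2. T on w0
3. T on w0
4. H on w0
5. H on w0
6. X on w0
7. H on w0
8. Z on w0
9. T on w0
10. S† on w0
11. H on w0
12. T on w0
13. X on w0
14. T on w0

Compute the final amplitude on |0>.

The final state's coefficient on |0> equals -1/2 + exp(I*pi/4)/2. Key observation: gates 5-8 undo each other exactly, leaving only the rest of the circuit to track.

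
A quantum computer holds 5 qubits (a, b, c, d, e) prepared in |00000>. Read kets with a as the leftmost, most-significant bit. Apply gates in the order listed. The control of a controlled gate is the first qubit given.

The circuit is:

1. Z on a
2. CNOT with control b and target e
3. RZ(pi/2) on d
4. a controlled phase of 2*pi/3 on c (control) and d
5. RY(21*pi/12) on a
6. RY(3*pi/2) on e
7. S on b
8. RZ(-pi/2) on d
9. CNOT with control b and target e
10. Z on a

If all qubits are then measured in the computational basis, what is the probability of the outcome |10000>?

The probability of measuring |10000> is 1/4 - sqrt(2)/8.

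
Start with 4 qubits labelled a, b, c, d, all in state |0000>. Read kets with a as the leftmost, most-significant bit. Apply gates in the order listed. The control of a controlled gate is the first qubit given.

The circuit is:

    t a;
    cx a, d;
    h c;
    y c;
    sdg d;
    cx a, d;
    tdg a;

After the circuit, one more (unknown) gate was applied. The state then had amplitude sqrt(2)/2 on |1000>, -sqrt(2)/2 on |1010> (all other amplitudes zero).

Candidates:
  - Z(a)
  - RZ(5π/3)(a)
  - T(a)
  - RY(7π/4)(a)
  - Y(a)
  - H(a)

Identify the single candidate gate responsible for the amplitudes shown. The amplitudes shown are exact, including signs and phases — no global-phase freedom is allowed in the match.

The unique candidate consistent with the amplitudes is Y(a).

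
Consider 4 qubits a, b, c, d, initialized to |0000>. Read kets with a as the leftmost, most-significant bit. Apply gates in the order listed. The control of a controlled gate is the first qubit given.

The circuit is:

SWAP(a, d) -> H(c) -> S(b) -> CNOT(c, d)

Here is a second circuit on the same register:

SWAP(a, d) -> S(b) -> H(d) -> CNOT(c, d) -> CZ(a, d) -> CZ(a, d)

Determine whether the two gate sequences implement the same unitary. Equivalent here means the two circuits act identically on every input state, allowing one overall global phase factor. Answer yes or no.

No, they are not equivalent — no single phase factor reconciles the two unitaries.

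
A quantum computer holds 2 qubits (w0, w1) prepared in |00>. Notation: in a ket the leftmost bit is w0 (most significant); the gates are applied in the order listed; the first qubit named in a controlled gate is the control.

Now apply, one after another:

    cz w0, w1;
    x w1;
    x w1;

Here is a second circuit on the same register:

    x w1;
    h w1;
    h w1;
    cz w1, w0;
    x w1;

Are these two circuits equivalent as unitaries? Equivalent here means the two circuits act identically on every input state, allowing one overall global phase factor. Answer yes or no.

No: there is an input state on which the two circuits produce genuinely different outputs (not merely differing by a phase).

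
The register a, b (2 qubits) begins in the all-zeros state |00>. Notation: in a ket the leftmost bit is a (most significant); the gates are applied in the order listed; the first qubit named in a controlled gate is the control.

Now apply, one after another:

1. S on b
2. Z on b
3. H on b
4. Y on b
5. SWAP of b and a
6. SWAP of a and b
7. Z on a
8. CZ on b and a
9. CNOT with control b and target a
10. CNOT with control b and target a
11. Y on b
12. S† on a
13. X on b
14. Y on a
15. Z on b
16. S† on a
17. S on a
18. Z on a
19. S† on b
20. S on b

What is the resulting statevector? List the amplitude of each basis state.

After the circuit, the state carries amplitude 0 on |00>, 0 on |01>, -sqrt(2)*I/2 on |10>, sqrt(2)*I/2 on |11>. Key observation: the block from step 9 through step 10 cancels to the identity and can be dropped.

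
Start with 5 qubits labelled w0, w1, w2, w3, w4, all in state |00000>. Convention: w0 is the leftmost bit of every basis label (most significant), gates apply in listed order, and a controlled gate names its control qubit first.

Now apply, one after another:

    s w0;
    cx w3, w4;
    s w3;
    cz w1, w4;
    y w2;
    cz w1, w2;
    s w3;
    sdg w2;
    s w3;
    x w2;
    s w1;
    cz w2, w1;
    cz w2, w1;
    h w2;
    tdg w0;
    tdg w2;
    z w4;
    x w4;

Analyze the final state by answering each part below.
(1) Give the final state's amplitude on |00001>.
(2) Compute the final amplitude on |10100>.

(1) |00001> carries amplitude sqrt(2)/2 in the final state.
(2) |10100> carries amplitude 0 in the final state.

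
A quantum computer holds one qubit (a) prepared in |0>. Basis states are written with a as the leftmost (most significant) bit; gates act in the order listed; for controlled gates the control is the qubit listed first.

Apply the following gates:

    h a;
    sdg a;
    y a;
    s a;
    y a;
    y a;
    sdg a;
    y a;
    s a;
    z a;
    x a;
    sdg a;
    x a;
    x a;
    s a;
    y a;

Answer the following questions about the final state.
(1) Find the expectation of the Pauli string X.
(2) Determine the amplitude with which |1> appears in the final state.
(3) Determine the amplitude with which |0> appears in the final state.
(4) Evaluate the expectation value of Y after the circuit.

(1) In the final state, X has expectation 1.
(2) The final state's coefficient on |1> equals -sqrt(2)*I/2.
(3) The amplitude on |0> is -sqrt(2)*I/2.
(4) The expectation value of Y is 0.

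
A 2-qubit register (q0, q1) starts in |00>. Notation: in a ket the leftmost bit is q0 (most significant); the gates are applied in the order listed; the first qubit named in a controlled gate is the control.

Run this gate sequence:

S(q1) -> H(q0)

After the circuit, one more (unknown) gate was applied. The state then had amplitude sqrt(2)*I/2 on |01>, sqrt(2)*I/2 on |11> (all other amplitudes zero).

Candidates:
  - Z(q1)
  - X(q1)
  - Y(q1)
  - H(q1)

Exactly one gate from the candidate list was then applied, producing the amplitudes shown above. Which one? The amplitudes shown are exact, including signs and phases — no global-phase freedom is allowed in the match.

It was Y(q1) that produced the state shown.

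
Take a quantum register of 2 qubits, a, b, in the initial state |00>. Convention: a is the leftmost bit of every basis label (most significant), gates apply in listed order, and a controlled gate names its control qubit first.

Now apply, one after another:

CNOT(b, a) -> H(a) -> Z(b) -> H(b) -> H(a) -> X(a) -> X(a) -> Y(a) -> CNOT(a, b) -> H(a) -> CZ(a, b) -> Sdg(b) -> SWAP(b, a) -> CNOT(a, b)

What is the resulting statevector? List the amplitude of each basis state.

The resulting statevector has amplitude I/2 on |00>, -I/2 on |01>, 1/2 on |10>, 1/2 on |11>. Key observation: the block from step 6 through step 7 cancels to the identity and can be dropped.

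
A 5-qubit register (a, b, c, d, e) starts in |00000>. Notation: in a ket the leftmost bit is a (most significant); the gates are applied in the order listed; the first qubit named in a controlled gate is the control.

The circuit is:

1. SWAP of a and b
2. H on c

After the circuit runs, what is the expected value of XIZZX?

In the final state, XIZZX has expectation 0.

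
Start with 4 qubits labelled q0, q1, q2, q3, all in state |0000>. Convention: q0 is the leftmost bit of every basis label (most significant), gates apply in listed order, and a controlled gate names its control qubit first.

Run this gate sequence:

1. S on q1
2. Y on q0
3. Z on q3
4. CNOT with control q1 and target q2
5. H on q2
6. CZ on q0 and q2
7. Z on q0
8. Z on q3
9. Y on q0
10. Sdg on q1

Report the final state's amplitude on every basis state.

The final amplitudes are -sqrt(2)/2 on |0000>, sqrt(2)/2 on |0010>, and 0 on every other basis state.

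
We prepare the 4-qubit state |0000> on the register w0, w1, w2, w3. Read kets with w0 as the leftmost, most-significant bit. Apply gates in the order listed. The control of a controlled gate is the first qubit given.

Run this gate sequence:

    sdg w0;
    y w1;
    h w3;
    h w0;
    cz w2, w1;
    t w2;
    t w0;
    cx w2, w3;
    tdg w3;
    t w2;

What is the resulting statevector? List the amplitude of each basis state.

The resulting statevector has amplitude I/2 on |0100>, exp(I*pi/4)/2 on |0101>, exp(3*I*pi/4)/2 on |1100>, I/2 on |1101>, and 0 on every other basis state.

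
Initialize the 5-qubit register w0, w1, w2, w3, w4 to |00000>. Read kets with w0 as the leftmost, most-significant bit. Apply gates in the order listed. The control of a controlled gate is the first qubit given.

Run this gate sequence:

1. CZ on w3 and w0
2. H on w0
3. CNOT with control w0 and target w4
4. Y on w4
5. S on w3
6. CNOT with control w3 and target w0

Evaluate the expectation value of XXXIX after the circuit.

The expectation value of XXXIX is 0.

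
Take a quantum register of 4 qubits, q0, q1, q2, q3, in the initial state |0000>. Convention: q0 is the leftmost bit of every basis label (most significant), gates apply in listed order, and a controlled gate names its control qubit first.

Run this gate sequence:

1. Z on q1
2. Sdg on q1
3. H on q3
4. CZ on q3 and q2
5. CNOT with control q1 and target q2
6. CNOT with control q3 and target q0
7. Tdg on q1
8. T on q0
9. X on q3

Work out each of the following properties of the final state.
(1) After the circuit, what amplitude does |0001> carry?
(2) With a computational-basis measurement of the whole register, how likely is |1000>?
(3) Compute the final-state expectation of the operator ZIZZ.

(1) The amplitude on |0001> is sqrt(2)/2.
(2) Outcome |1000> occurs with probability 1/2.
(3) The expectation value of ZIZZ is -1.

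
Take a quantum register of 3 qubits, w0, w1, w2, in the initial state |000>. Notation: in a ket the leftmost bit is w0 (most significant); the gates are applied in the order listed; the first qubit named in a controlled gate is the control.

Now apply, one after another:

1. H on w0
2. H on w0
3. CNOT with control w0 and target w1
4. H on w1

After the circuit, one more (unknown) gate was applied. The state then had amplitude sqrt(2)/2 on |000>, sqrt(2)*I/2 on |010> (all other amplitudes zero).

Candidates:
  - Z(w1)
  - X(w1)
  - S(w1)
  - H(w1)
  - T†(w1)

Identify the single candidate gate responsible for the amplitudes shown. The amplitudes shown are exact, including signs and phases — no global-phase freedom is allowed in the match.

It was S(w1) that produced the state shown. Key observation: gates 1-2 undo each other exactly, leaving only the rest of the circuit to track.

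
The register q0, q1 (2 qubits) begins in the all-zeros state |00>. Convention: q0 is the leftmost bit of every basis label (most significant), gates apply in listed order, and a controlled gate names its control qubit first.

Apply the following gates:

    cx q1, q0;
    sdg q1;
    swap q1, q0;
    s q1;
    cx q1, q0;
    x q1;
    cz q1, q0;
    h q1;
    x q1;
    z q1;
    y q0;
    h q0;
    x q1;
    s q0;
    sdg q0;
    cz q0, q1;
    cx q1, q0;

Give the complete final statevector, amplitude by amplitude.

The final amplitudes are -I/2 on |00>, -I/2 on |01>, I/2 on |10>, -I/2 on |11>.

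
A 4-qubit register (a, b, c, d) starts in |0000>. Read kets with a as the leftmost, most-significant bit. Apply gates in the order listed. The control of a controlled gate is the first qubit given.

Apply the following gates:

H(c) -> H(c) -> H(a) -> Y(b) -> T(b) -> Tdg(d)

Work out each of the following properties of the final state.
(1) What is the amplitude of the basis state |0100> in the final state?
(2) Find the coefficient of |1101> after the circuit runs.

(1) The final state's coefficient on |0100> equals sqrt(2)*exp(3*I*pi/4)/2.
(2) |1101> carries amplitude 0 in the final state.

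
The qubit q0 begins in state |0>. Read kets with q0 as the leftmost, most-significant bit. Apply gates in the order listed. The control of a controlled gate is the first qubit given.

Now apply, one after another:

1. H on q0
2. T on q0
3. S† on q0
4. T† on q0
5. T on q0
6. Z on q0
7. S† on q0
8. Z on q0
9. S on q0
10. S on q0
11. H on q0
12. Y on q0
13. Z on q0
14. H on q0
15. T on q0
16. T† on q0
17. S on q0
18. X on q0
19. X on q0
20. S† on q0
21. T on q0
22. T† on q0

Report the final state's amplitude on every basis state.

After the circuit, the state carries amplitude -sqrt(2)*I/2 on |0>, sqrt(2)*exp(3*I*pi/4)/2 on |1>. Key observation: steps 16-21 multiply out to the identity, so the circuit reduces to the remaining gates.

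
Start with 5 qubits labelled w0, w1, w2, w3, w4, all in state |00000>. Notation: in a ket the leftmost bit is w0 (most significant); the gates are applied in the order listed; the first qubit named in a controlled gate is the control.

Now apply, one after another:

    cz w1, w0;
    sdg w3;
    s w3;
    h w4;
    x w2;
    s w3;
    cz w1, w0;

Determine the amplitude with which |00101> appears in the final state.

The final state's coefficient on |00101> equals sqrt(2)/2.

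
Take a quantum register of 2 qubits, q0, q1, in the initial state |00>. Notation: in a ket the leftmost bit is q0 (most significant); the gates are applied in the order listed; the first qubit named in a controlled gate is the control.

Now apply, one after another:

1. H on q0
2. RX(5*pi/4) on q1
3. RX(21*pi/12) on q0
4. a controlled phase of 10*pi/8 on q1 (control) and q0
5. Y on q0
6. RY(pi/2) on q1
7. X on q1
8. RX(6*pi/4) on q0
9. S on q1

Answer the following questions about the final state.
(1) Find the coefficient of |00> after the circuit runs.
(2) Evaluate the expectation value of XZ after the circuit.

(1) The final state's coefficient on |00> equals (1 + sqrt(2) + I + (-1 + sqrt(2) - 2*sqrt(2)*I - I)*exp(3*I*pi/4))*exp(I*pi/4)/8.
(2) The expectation value of XZ is -1/4.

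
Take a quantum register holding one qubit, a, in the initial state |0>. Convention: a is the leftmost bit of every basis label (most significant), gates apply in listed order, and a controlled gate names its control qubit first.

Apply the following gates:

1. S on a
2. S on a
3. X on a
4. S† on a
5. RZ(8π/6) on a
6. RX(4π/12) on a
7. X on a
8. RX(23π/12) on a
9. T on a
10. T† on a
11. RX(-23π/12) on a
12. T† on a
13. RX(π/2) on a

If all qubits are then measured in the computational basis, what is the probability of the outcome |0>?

Outcome |0> occurs with probability 1/2 - sqrt(6)/8. Key observation: steps 8-11 multiply out to the identity, so the circuit reduces to the remaining gates.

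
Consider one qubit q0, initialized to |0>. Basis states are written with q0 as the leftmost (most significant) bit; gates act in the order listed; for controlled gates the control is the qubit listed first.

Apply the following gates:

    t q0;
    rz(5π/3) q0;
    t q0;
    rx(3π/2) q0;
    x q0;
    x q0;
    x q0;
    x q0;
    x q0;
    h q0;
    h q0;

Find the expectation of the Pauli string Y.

The observable Y averages to -1.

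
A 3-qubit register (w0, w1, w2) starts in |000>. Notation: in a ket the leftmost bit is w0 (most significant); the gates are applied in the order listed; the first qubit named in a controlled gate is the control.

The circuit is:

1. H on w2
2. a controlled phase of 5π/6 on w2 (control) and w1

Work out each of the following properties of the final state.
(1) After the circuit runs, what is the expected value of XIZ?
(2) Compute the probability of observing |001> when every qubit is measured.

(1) The observable XIZ averages to 0.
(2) A full measurement returns |001> with probability 1/2.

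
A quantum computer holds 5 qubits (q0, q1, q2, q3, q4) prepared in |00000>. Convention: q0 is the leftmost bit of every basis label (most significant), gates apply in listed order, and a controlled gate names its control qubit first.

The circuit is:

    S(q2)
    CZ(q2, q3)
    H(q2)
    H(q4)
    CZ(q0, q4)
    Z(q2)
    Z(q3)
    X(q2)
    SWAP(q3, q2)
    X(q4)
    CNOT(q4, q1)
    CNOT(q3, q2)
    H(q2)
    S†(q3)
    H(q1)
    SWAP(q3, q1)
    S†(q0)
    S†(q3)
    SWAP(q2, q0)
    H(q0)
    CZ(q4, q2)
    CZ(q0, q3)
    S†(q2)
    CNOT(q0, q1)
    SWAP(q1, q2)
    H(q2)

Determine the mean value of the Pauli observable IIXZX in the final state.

In the final state, IIXZX has expectation 1.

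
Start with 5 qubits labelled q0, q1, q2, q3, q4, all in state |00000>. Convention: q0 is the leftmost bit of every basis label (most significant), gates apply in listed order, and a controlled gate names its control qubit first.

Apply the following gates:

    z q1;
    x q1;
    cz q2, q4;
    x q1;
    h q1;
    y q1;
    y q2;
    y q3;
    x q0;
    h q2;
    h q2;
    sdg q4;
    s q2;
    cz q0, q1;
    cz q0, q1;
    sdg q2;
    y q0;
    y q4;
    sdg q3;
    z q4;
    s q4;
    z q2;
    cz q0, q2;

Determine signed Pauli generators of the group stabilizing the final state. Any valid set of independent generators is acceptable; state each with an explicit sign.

The final state is stabilized by the group generated by -IXIII, +ZIIII, -IIZII, -IIIZI, -IIIIZ; other independent generating sets are equally valid. Key observation: steps 13-16 multiply out to the identity, so the circuit reduces to the remaining gates.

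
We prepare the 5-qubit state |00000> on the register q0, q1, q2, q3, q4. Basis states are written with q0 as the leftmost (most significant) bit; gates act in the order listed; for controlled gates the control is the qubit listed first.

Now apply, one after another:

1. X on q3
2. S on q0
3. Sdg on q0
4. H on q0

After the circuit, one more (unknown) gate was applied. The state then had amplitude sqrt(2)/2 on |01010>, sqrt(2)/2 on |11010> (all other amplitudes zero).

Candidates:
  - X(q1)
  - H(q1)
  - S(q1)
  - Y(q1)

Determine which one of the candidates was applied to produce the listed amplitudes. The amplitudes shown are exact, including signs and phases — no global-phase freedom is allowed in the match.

It was X(q1) that produced the state shown. Key observation: the block from step 2 through step 3 cancels to the identity and can be dropped.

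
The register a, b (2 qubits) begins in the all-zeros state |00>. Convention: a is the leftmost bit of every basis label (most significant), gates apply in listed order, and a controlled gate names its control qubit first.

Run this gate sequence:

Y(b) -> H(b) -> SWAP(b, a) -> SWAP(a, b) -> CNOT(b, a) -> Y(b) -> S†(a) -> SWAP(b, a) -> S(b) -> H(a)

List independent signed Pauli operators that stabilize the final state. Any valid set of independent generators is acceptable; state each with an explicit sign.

The stabilizer group can be generated by -XZ, +ZX, among other valid generating sets.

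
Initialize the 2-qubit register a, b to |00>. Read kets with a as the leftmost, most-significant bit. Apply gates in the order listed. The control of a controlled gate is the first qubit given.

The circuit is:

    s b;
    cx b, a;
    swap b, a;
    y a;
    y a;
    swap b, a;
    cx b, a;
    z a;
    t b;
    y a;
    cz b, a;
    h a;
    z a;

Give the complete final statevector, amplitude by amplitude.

The resulting statevector has amplitude sqrt(2)*I/2 on |00>, 0 on |01>, sqrt(2)*I/2 on |10>, 0 on |11>. Key observation: steps 2-7 multiply out to the identity, so the circuit reduces to the remaining gates.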